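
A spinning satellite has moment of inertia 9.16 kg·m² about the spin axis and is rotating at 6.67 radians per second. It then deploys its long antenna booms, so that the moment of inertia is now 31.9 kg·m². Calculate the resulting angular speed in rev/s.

ω₂ ≈ 0.305 rev/s

Angular momentum about the spin axis is conserved since the torque about it is zero.
ω₂ = I₁ω₁ / I₂ = (9.160)(6.67 rad/s) / (31.90) = 1.915 rad/s = 0.3048 rev/s.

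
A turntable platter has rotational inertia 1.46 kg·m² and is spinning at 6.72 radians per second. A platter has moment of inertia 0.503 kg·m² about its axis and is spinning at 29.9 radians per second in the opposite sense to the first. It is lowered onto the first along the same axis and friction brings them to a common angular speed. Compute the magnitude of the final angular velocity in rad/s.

The coupling torques are internal; angular momentum about the shared axis is conserved.
Taking A's sense as positive: L = (1.460)(6.72) − (0.5030)(29.9) = -5.229 kg·m²·rad/s.
Combined I = 1.460 + 0.5030 = 1.963 kg·m².
ω_f = L / I = -5.229 / 1.963 = -2.664 rad/s.

|ω_f| ≈ 2.66 rad/s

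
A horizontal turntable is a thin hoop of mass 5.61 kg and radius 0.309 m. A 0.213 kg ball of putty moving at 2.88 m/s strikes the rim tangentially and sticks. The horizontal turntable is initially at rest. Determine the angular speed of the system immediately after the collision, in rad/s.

About the axle the impulsive forces during the collision are internal, so angular momentum about that axis is conserved.
I_p = (5.61)(0.309)² = 0.5356 kg·m². Taking the sense of the ball of putty's angular momentum as positive, L_{ball} = m v R = (0.213)(2.88)(0.309) = 0.1896 kg·m²/s.
L_i = 0 + 0.1896 = 0.1896 kg·m²/s.
After sticking, I_f = I_p + m R² = 0.5356 + (0.213)(0.309)² = 0.5560 kg·m².
ω_f = L_i / I_f = 0.1896 / 0.5560 = 0.3409 rad/s.

|ω_f| ≈ 0.341 rad/s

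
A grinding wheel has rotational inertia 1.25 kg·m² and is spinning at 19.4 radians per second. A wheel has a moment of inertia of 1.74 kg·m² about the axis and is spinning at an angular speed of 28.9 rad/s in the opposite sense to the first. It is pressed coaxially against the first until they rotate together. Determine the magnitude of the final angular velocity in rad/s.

No external torque acts about the common axis, so total angular momentum is conserved.
Taking A's sense as positive: L = (1.250)(19.4) − (1.740)(28.9) = -26.04 kg·m²·rad/s.
Combined I = 1.250 + 1.740 = 2.990 kg·m².
ω_f = L / I = -26.04 / 2.990 = -8.708 rad/s.

|ω_f| ≈ 8.71 rad/s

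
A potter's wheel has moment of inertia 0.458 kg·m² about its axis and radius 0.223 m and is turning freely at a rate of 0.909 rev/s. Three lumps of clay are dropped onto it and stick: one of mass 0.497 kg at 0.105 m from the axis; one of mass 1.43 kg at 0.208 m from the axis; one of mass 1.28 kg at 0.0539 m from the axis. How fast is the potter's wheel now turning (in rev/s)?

No external torque acts about the axis; L_before = L_after.
Added inertia Σmr² = (0.497)(0.105)² + (1.43)(0.208)² + (1.28)(0.0539)² = 0.07107 kg·m²; I_f = 0.4580 + 0.07107 = 0.5291 kg·m².
ω_f = I_p ω_i / I_f = (0.4580)(0.909) / 0.5291 = 0.7869 rev/s.

ω_f ≈ 0.787 rev/s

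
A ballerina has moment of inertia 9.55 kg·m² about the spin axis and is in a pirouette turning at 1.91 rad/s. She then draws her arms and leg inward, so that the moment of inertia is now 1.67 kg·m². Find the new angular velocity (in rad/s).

With no external torque about the axis, L is conserved: I₁ω₁ = I₂ω₂.
ω₂ = I₁ω₁ / I₂ = (9.550)(1.91 rad/s) / (1.670) = 10.92 rad/s.

ω₂ ≈ 10.9 rad/s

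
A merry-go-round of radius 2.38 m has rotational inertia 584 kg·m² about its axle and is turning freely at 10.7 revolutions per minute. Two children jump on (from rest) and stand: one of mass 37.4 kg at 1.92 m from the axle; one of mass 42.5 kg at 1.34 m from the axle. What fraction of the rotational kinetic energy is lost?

fraction ≈ 0.268

No external torque acts about the axle; L_before = L_after.
Added inertia Σmr² = (37.4)(1.92)² + (42.5)(1.34)² = 214.2 kg·m²; I_f = 584.0 + 214.2 = 798.2 kg·m².
ω_f = I_p ω_i / I_f = (584.0)(10.7) / 798.2 = 7.829 rpm.
KE_i = ½(584.0)(1.121 rad/s)² = 366.6 J; KE_f = ½(798.2)(0.8198)² = 268.2 J.
Fraction lost = 0.2683.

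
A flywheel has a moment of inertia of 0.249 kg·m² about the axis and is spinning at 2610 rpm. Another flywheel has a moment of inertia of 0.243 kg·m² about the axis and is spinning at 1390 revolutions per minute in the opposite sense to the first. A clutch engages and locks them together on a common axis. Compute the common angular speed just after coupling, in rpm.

The coupling torques are internal; angular momentum about the shared axis is conserved.
Taking A's sense as positive: L = (0.2490)(2610) − (0.2430)(1390) = 312.1 kg·m²·rpm.
Combined I = 0.2490 + 0.2430 = 0.4920 kg·m².
ω_f = L / I = 312.1 / 0.4920 = 634.4 rpm.

|ω_f| ≈ 634 rpm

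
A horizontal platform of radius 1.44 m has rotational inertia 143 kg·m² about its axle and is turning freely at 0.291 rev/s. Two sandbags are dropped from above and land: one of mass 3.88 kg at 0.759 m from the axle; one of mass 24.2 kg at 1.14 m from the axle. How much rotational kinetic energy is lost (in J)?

The added mass arrives with no angular momentum about the axle, and any external torque about the axle is negligible, so the system's angular momentum is conserved.
Added inertia Σmr² = (3.88)(0.759)² + (24.2)(1.14)² = 33.69 kg·m²; I_f = 143.0 + 33.69 = 176.7 kg·m².
ω_f = I_p ω_i / I_f = (143.0)(0.291) / 176.7 = 0.2355 rev/s.
KE_i = ½(143.0)(1.828 rad/s)² = 239.0 J; KE_f = ½(176.7)(1.480)² = 193.5 J.

energy lost ≈ 45.6 J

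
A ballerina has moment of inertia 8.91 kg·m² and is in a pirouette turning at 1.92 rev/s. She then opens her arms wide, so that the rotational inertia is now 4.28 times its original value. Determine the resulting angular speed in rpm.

ω₂ ≈ 26.9 rpm

With no external torque about the axis, L is conserved: I₁ω₁ = I₂ω₂.
I₂ = 4.28 × 8.91 = 38.13 kg·m².
ω₂ = I₁ω₁ / I₂ = (8.910)(1.92 rev/s) / (38.13) = 0.4486 rev/s = 26.92 rpm.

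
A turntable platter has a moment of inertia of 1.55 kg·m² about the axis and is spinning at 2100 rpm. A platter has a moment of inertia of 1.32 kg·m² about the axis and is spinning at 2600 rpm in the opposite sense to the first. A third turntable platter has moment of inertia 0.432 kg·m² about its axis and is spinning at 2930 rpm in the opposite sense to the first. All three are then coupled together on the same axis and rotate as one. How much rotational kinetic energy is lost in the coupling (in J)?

The coupling torques are internal; angular momentum about the shared axis is conserved.
Taking A's sense as positive: L = (1.550)(2100) − (1.320)(2600) − (0.4320)(2930) = -1443 kg·m²·rpm.
Combined I = 1.550 + 1.320 + 0.4320 = 3.302 kg·m².
ω_f = L / I = -1443 / 3.302 = -436.9 rpm.
KE_i = ½ΣIω² = 1.067e+05 J; KE_f = ½(3.302)(45.76)² = 3457 J.

ΔKE lost ≈ 1.03e+05 J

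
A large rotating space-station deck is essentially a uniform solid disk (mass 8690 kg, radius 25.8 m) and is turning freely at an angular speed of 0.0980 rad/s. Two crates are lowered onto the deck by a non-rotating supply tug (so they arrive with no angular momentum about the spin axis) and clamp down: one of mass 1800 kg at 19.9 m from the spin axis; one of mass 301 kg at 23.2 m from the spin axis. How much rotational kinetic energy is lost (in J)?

No external torque acts about the spin axis; L_before = L_after.
I_p = ½(8690)(25.8)² = 2.892e+06 kg·m².
Added inertia Σmr² = (1800)(19.9)² + (301)(23.2)² = 8.748e+05 kg·m²; I_f = 2.892e+06 + 8.748e+05 = 3.767e+06 kg·m².
ω_f = I_p ω_i / I_f = (2.892e+06)(0.0980) / 3.767e+06 = 0.07524 rad/s.
KE_i = ½(2.892e+06)(0.09800 rad/s)² = 13890 J; KE_f = ½(3.767e+06)(0.07524)² = 10660 J.

energy lost ≈ 3230 J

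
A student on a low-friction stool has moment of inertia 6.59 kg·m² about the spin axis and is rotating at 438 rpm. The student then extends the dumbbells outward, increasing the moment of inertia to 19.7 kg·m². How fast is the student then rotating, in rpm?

ω₂ ≈ 147 rpm

Angular momentum about the spin axis is conserved since the torque about it is zero.
ω₂ = I₁ω₁ / I₂ = (6.590)(438 rpm) / (19.70) = 146.5 rpm.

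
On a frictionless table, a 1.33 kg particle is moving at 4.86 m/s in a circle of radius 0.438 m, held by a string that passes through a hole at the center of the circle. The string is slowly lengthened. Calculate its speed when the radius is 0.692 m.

The only horizontal force on the mass is along the cord (radial), so it exerts no torque about the hole and angular momentum m v r is conserved.
v₂ = v₁ r₁ / r₂ = (4.86)(0.438) / (0.692) = 3.076 m/s.

v₂ ≈ 3.08 m/s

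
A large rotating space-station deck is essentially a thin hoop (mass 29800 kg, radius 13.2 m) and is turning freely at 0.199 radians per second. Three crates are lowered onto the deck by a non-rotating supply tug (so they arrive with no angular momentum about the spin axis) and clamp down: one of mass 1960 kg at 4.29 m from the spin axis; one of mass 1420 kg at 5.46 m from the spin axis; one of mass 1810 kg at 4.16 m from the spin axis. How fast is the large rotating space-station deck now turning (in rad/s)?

The added mass arrives with no angular momentum about the spin axis, and any external torque about the spin axis is negligible, so the system's angular momentum is conserved.
I_p = (29800)(13.2)² = 5.192e+06 kg·m².
Added inertia Σmr² = (1960)(4.29)² + (1420)(5.46)² + (1810)(4.16)² = 1.097e+05 kg·m²; I_f = 5.192e+06 + 1.097e+05 = 5.302e+06 kg·m².
ω_f = I_p ω_i / I_f = (5.192e+06)(0.199) / 5.302e+06 = 0.1949 rad/s.

ω_f ≈ 0.195 rad/s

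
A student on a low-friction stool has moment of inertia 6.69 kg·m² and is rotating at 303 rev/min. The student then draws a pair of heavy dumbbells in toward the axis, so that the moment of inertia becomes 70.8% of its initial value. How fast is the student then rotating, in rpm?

Angular momentum about the spin axis is conserved since the torque about it is zero.
I₂ = 0.708 × 6.69 = 4.737 kg·m².
ω₂ = I₁ω₁ / I₂ = (6.690)(303 rpm) / (4.737) = 428.0 rpm.

ω₂ ≈ 428 rpm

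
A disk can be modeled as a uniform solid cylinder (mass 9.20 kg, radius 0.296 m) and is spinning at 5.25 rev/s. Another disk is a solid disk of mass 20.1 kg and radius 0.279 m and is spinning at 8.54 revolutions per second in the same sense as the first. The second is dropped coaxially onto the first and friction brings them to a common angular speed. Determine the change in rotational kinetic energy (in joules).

The coupling torques are internal; angular momentum about the shared axis is conserved.
Moments of inertia: I_A = ½(9.20)(0.296)² = 0.4030 kg·m²; I_B = ½(20.1)(0.279)² = 0.7823 kg·m².
Taking A's sense as positive: L = (0.4030)(5.25) + (0.7823)(8.54) = 8.797 kg·m²·rev/s.
Combined I = 0.4030 + 0.7823 = 1.185 kg·m².
ω_f = L / I = 8.797 / 1.185 = 7.421 rev/s.
KE_i = ½ΣIω² = 1345 J; KE_f = ½(1.185)(46.63)² = 1289 J.

ΔKE ≈ -56.8 J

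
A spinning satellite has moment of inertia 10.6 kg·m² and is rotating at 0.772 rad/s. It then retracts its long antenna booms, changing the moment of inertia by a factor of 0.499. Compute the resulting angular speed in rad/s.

ω₂ ≈ 1.55 rad/s

With no external torque about the axis, L is conserved: I₁ω₁ = I₂ω₂.
I₂ = 0.499 × 10.6 = 5.289 kg·m².
ω₂ = I₁ω₁ / I₂ = (10.60)(0.772 rad/s) / (5.289) = 1.547 rad/s.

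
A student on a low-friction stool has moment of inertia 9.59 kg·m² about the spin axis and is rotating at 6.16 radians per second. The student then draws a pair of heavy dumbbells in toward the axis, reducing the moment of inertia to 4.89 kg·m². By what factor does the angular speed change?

ω₂/ω₁ ≈ 1.96

No external torque acts about the spin axis, so angular momentum is conserved.
ω₂/ω₁ = I₁/I₂ = 9.590 / 4.890 = 1.961.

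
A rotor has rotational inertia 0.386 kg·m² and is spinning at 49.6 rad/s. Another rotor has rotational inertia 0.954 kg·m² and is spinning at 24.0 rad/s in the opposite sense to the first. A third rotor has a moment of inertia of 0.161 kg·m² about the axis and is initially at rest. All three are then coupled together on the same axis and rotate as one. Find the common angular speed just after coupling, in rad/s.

No external torque acts about the common axis, so total angular momentum is conserved.
Taking A's sense as positive: L = (0.3860)(49.6) − (0.9540)(24.0) = -3.750 kg·m²·rad/s.
Combined I = 0.3860 + 0.9540 + 0.1610 = 1.501 kg·m².
ω_f = L / I = -3.750 / 1.501 = -2.499 rad/s.

|ω_f| ≈ 2.50 rad/s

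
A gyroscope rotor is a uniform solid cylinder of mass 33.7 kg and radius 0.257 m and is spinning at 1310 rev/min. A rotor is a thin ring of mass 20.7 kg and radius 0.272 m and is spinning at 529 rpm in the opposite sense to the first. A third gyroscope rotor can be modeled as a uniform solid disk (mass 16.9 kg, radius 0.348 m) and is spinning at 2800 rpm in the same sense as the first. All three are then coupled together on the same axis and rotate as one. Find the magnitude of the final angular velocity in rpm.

|ω_f| ≈ 958 rpm

The coupling torques are internal; angular momentum about the shared axis is conserved.
Moments of inertia: I_A = ½(33.7)(0.257)² = 1.113 kg·m²; I_B = (20.7)(0.272)² = 1.531 kg·m²; I_C = ½(16.9)(0.348)² = 1.023 kg·m².
Taking A's sense as positive: L = (1.113)(1310) − (1.531)(529) + (1.023)(2800) = 3513 kg·m²·rpm.
Combined I = 1.113 + 1.531 + 1.023 = 3.668 kg·m².
ω_f = L / I = 3513 / 3.668 = 957.8 rpm.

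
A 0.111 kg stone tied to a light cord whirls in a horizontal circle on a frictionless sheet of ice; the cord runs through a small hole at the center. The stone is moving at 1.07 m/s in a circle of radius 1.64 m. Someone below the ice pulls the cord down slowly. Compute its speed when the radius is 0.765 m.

v₂ ≈ 2.29 m/s

Central (radial) force ⇒ zero torque about the center ⇒ m v r is constant.
v₂ = v₁ r₁ / r₂ = (1.07)(1.64) / (0.765) = 2.294 m/s.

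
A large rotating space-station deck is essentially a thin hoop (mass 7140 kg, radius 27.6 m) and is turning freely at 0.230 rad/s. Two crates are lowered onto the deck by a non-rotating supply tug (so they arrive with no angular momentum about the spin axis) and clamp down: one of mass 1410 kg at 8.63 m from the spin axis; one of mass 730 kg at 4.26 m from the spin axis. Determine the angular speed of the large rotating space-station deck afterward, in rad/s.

No external torque acts about the spin axis; L_before = L_after.
I_p = (7140)(27.6)² = 5.439e+06 kg·m².
Added inertia Σmr² = (1410)(8.63)² + (730)(4.26)² = 1.183e+05 kg·m²; I_f = 5.439e+06 + 1.183e+05 = 5.557e+06 kg·m².
ω_f = I_p ω_i / I_f = (5.439e+06)(0.230) / 5.557e+06 = 0.2251 rad/s.

ω_f ≈ 0.225 rad/s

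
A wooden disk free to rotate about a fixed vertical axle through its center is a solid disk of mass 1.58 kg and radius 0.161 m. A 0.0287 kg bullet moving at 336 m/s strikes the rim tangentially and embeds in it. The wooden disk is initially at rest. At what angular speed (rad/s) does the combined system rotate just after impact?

|ω_f| ≈ 73.2 rad/s

The axle reaction passes through the axle and exerts no torque about it; angular momentum about the axle is conserved through the impact.
I_p = ½(1.58)(0.161)² = 0.02048 kg·m². Taking the sense of the bullet's angular momentum as positive, L_{bullet} = m v R = (0.0287)(336)(0.161) = 1.553 kg·m²/s.
L_i = 0 + 1.553 = 1.553 kg·m²/s.
After sticking, I_f = I_p + m R² = 0.02048 + (0.0287)(0.161)² = 0.02122 kg·m².
ω_f = L_i / I_f = 1.553 / 0.02122 = 73.16 rad/s.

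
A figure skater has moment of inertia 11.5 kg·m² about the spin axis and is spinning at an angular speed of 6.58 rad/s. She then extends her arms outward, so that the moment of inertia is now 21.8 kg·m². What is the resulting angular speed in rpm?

ω₂ ≈ 33.1 rpm

Angular momentum about the spin axis is conserved since the torque about it is zero.
ω₂ = I₁ω₁ / I₂ = (11.50)(6.58 rad/s) / (21.80) = 3.471 rad/s = 33.15 rpm.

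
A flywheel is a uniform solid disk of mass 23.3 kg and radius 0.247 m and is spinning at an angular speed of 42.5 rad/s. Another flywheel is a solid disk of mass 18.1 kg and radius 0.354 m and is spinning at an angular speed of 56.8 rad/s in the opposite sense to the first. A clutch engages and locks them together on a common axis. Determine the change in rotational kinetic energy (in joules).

The coupling torques are internal; angular momentum about the shared axis is conserved.
Moments of inertia: I_A = ½(23.3)(0.247)² = 0.7108 kg·m²; I_B = ½(18.1)(0.354)² = 1.134 kg·m².
Taking A's sense as positive: L = (0.7108)(42.5) − (1.134)(56.8) = -34.21 kg·m²·rad/s.
Combined I = 0.7108 + 1.134 = 1.845 kg·m².
ω_f = L / I = -34.21 / 1.845 = -18.54 rad/s.
KE_i = ½ΣIω² = 2471 J; KE_f = ½(1.845)(18.54)² = 317.2 J.

ΔKE ≈ -2150 J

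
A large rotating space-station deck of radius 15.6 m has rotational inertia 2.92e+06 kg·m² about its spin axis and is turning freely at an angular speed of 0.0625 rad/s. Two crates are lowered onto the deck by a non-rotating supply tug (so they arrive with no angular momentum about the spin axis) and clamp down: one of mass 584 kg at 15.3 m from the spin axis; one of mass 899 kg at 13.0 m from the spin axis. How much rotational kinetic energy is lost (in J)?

The added mass arrives with no angular momentum about the spin axis, and any external torque about the spin axis is negligible, so the system's angular momentum is conserved.
Added inertia Σmr² = (584)(15.3)² + (899)(13.0)² = 2.886e+05 kg·m²; I_f = 2.920e+06 + 2.886e+05 = 3.209e+06 kg·m².
ω_f = I_p ω_i / I_f = (2.920e+06)(0.0625) / 3.209e+06 = 0.05688 rad/s.
KE_i = ½(2.920e+06)(0.06250 rad/s)² = 5703 J; KE_f = ½(3.209e+06)(0.05688)² = 5190 J.

energy lost ≈ 513 J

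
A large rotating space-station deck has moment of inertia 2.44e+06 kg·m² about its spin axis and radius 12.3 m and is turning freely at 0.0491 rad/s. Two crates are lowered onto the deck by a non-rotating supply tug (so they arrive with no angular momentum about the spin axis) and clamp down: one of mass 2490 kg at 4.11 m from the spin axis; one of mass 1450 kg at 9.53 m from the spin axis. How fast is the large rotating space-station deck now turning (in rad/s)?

The added mass arrives with no angular momentum about the spin axis, and any external torque about the spin axis is negligible, so the system's angular momentum is conserved.
Added inertia Σmr² = (2490)(4.11)² + (1450)(9.53)² = 1.738e+05 kg·m²; I_f = 2.440e+06 + 1.738e+05 = 2.614e+06 kg·m².
ω_f = I_p ω_i / I_f = (2.440e+06)(0.0491) / 2.614e+06 = 0.04584 rad/s.

ω_f ≈ 0.0458 rad/s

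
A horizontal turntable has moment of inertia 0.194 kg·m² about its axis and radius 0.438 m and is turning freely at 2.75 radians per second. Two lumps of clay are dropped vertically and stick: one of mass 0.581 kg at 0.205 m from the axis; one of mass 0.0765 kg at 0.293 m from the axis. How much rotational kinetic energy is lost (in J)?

energy lost ≈ 0.101 J

No external torque acts about the axis; L_before = L_after.
Added inertia Σmr² = (0.581)(0.205)² + (0.0765)(0.293)² = 0.03098 kg·m²; I_f = 0.1940 + 0.03098 = 0.2250 kg·m².
ω_f = I_p ω_i / I_f = (0.1940)(2.75) / 0.2250 = 2.371 rad/s.
KE_i = ½(0.1940)(2.750 rad/s)² = 0.7336 J; KE_f = ½(0.2250)(2.371)² = 0.6325 J.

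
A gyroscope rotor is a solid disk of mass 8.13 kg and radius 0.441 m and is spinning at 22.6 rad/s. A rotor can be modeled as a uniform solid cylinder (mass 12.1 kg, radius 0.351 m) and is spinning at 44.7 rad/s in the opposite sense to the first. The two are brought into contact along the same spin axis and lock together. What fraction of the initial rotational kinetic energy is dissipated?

fraction ≈ 0.918

No external torque acts about the common axis, so total angular momentum is conserved.
Moments of inertia: I_A = ½(8.13)(0.441)² = 0.7906 kg·m²; I_B = ½(12.1)(0.351)² = 0.7454 kg·m².
Taking A's sense as positive: L = (0.7906)(22.6) − (0.7454)(44.7) = -15.45 kg·m²·rad/s.
Combined I = 0.7906 + 0.7454 = 1.536 kg·m².
ω_f = L / I = -15.45 / 1.536 = -10.06 rad/s.
KE_i = ½ΣIω² = 946.5 J; KE_f = ½(1.536)(10.06)² = 77.72 J.
Fraction dissipated = (KE_i − KE_f)/KE_i = 0.9179.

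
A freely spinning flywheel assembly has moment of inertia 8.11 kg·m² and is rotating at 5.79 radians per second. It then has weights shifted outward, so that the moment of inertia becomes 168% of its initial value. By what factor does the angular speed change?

ω₂/ω₁ ≈ 0.595

Angular momentum about the spin axis is conserved since the torque about it is zero.
I₂ = 1.68 × 8.11 = 13.62 kg·m².
ω₂/ω₁ = I₁/I₂ = 8.110 / 13.62 = 0.5952.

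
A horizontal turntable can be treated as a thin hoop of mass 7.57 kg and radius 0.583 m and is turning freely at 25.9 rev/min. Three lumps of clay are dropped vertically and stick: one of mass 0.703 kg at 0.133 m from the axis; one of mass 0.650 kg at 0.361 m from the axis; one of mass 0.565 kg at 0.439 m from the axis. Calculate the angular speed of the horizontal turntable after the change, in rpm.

No external torque acts about the axis; L_before = L_after.
I_p = (7.57)(0.583)² = 2.573 kg·m².
Added inertia Σmr² = (0.703)(0.133)² + (0.650)(0.361)² + (0.565)(0.439)² = 0.2060 kg·m²; I_f = 2.573 + 0.2060 = 2.779 kg·m².
ω_f = I_p ω_i / I_f = (2.573)(25.9) / 2.779 = 23.98 rpm.

ω_f ≈ 24.0 rpm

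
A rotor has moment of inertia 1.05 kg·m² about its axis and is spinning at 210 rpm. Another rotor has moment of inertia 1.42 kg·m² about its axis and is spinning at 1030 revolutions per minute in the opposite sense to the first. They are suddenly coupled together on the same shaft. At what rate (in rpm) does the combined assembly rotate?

The coupling torques are internal; angular momentum about the shared axis is conserved.
Taking A's sense as positive: L = (1.050)(210) − (1.420)(1030) = -1242 kg·m²·rpm.
Combined I = 1.050 + 1.420 = 2.470 kg·m².
ω_f = L / I = -1242 / 2.470 = -502.9 rpm.

|ω_f| ≈ 503 rpm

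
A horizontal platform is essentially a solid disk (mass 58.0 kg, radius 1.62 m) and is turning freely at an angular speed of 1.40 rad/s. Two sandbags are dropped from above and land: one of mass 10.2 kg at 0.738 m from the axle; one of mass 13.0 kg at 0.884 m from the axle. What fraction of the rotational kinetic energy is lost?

fraction ≈ 0.171

The added mass arrives with no angular momentum about the axle, and any external torque about the axle is negligible, so the system's angular momentum is conserved.
I_p = ½(58.0)(1.62)² = 76.11 kg·m².
Added inertia Σmr² = (10.2)(0.738)² + (13.0)(0.884)² = 15.71 kg·m²; I_f = 76.11 + 15.71 = 91.82 kg·m².
ω_f = I_p ω_i / I_f = (76.11)(1.40) / 91.82 = 1.160 rad/s.
KE_i = ½(76.11)(1.400 rad/s)² = 74.59 J; KE_f = ½(91.82)(1.160)² = 61.82 J.
Fraction lost = 0.1711.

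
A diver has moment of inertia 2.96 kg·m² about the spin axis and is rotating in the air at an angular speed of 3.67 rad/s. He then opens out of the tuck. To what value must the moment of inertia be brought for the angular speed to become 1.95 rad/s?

I₂ ≈ 5.57 kg·m²

With no external torque about the axis, L is conserved: I₁ω₁ = I₂ω₂.
I₂ = I₁ω₁ / ω₂ = (2.96)(3.67) / (1.95) = 5.571 kg·m².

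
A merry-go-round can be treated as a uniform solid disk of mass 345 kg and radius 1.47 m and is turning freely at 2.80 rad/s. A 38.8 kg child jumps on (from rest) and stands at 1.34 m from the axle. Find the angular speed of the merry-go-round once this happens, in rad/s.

The added mass arrives with no angular momentum about the axle, and any external torque about the axle is negligible, so the system's angular momentum is conserved.
I_p = ½(345)(1.47)² = 372.8 kg·m².
Added inertia Σmr² = (38.8)(1.34)² = 69.67 kg·m²; I_f = 372.8 + 69.67 = 442.4 kg·m².
ω_f = I_p ω_i / I_f = (372.8)(2.80) / 442.4 = 2.359 rad/s.

ω_f ≈ 2.36 rad/s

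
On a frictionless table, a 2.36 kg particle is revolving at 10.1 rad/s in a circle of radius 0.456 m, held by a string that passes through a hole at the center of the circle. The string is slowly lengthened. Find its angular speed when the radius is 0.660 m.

ω₂ ≈ 4.82 rad/s

The constraining force is radial, so m r² ω about the center is conserved.
ω₂ = ω₁ (r₁/r₂)² = (10.1)(0.456/0.660)² = 4.821 rad/s.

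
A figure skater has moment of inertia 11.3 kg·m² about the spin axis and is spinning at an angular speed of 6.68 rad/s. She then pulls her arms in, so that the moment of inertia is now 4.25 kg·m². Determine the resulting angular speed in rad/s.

With no external torque about the axis, L is conserved: I₁ω₁ = I₂ω₂.
ω₂ = I₁ω₁ / I₂ = (11.30)(6.68 rad/s) / (4.250) = 17.76 rad/s.

ω₂ ≈ 17.8 rad/s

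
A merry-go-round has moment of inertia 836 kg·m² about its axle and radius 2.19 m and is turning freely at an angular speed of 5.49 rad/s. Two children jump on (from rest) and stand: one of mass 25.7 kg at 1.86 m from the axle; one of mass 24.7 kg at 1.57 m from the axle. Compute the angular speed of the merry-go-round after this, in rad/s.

ω_f ≈ 4.66 rad/s

No external torque acts about the axle; L_before = L_after.
Added inertia Σmr² = (25.7)(1.86)² + (24.7)(1.57)² = 149.8 kg·m²; I_f = 836.0 + 149.8 = 985.8 kg·m².
ω_f = I_p ω_i / I_f = (836.0)(5.49) / 985.8 = 4.656 rad/s.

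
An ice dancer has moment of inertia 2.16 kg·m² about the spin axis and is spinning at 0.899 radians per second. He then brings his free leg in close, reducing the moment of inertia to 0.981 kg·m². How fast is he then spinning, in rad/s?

No external torque acts about the spin axis, so angular momentum is conserved.
ω₂ = I₁ω₁ / I₂ = (2.160)(0.899 rad/s) / (0.9810) = 1.979 rad/s.

ω₂ ≈ 1.98 rad/s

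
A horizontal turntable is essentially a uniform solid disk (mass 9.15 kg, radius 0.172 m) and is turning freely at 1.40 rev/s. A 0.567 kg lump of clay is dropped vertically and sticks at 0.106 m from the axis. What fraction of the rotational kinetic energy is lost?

The added mass arrives with no angular momentum about the axis, and any external torque about the axis is negligible, so the system's angular momentum is conserved.
I_p = ½(9.15)(0.172)² = 0.1353 kg·m².
Added inertia Σmr² = (0.567)(0.106)² = 0.006371 kg·m²; I_f = 0.1353 + 0.006371 = 0.1417 kg·m².
ω_f = I_p ω_i / I_f = (0.1353)(1.40) / 0.1417 = 1.337 rev/s.
KE_i = ½(0.1353)(8.796 rad/s)² = 5.236 J; KE_f = ½(0.1417)(8.401)² = 5.001 J.
Fraction lost = 0.04495.

fraction ≈ 0.0450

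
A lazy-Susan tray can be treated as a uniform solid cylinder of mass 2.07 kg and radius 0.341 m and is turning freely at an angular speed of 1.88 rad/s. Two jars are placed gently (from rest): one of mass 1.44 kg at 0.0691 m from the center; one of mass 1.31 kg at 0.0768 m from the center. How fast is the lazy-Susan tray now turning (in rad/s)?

ω_f ≈ 1.68 rad/s

The added mass arrives with no angular momentum about the center, and any external torque about the center is negligible, so the system's angular momentum is conserved.
I_p = ½(2.07)(0.341)² = 0.1204 kg·m².
Added inertia Σmr² = (1.44)(0.0691)² + (1.31)(0.0768)² = 0.01460 kg·m²; I_f = 0.1204 + 0.01460 = 0.1350 kg·m².
ω_f = I_p ω_i / I_f = (0.1204)(1.88) / 0.1350 = 1.677 rad/s.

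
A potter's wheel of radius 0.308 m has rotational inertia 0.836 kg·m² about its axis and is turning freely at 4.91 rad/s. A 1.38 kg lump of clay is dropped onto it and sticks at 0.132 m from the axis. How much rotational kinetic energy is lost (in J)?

No external torque acts about the axis; L_before = L_after.
Added inertia Σmr² = (1.38)(0.132)² = 0.02405 kg·m²; I_f = 0.8360 + 0.02405 = 0.8600 kg·m².
ω_f = I_p ω_i / I_f = (0.8360)(4.91) / 0.8600 = 4.773 rad/s.
KE_i = ½(0.8360)(4.910 rad/s)² = 10.08 J; KE_f = ½(0.8600)(4.773)² = 9.795 J.

energy lost ≈ 0.282 J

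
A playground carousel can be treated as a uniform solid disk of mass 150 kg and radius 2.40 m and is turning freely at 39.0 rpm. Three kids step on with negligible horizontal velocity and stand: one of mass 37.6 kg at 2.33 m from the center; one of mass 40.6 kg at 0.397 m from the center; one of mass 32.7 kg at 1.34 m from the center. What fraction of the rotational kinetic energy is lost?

No external torque acts about the center; L_before = L_after.
I_p = ½(150)(2.40)² = 432.0 kg·m².
Added inertia Σmr² = (37.6)(2.33)² + (40.6)(0.397)² + (32.7)(1.34)² = 269.2 kg·m²; I_f = 432.0 + 269.2 = 701.2 kg·m².
ω_f = I_p ω_i / I_f = (432.0)(39.0) / 701.2 = 24.03 rpm.
KE_i = ½(432.0)(4.084 rad/s)² = 3603 J; KE_f = ½(701.2)(2.516)² = 2220 J.
Fraction lost = 0.3839.

fraction ≈ 0.384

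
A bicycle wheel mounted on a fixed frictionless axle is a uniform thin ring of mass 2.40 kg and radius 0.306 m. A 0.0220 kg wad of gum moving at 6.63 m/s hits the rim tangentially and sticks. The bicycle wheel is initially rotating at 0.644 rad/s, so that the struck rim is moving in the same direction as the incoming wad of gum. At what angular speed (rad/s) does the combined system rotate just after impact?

|ω_f| ≈ 0.835 rad/s

About the axle the impulsive forces during the collision are internal, so angular momentum about that axis is conserved.
I_p = (2.40)(0.306)² = 0.2247 kg·m². Taking the sense of the wad of gum's angular momentum as positive, L_{wad} = m v R = (0.0220)(6.63)(0.306) = 0.04463 kg·m²/s.
L_i = +I_p ω_p + m v R = +(0.2247)(0.644) + 0.04463 = 0.1894 kg·m²/s.
After sticking, I_f = I_p + m R² = 0.2247 + (0.0220)(0.306)² = 0.2268 kg·m².
ω_f = L_i / I_f = 0.1894 / 0.2268 = 0.8350 rad/s.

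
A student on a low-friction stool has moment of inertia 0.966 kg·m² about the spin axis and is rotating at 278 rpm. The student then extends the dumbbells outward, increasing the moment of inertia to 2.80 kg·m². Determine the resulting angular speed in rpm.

ω₂ ≈ 95.9 rpm

Angular momentum about the spin axis is conserved since the torque about it is zero.
ω₂ = I₁ω₁ / I₂ = (0.9660)(278 rpm) / (2.800) = 95.91 rpm.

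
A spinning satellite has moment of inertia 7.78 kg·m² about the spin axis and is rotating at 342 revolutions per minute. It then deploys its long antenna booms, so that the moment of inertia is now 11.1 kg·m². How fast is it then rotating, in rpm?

ω₂ ≈ 240 rpm

Angular momentum about the spin axis is conserved since the torque about it is zero.
ω₂ = I₁ω₁ / I₂ = (7.780)(342 rpm) / (11.10) = 239.7 rpm.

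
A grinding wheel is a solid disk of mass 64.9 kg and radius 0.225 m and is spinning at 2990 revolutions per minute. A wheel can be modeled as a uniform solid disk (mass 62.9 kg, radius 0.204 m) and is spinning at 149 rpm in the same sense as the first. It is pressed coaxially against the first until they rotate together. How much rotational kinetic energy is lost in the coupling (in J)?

ΔKE lost ≈ 32200 J

The coupling torques are internal; angular momentum about the shared axis is conserved.
Moments of inertia: I_A = ½(64.9)(0.225)² = 1.643 kg·m²; I_B = ½(62.9)(0.204)² = 1.309 kg·m².
Taking A's sense as positive: L = (1.643)(2990) + (1.309)(149) = 5107 kg·m²·rpm.
Combined I = 1.643 + 1.309 = 2.952 kg·m².
ω_f = L / I = 5107 / 2.952 = 1730 rpm.
KE_i = ½ΣIω² = 80690 J; KE_f = ½(2.952)(181.2)² = 48450 J.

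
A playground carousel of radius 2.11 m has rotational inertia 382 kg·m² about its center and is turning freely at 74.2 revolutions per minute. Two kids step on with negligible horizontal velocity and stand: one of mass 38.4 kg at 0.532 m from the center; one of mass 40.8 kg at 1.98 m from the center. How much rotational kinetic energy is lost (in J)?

The added mass arrives with no angular momentum about the center, and any external torque about the center is negligible, so the system's angular momentum is conserved.
Added inertia Σmr² = (38.4)(0.532)² + (40.8)(1.98)² = 170.8 kg·m²; I_f = 382.0 + 170.8 = 552.8 kg·m².
ω_f = I_p ω_i / I_f = (382.0)(74.2) / 552.8 = 51.27 rpm.
KE_i = ½(382.0)(7.770 rad/s)² = 11530 J; KE_f = ½(552.8)(5.369)² = 7969 J.

energy lost ≈ 3560 J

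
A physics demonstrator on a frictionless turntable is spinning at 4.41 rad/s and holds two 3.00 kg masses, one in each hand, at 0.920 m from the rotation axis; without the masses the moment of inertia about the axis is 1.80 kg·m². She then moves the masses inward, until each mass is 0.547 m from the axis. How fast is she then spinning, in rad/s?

No external torque acts about the spin axis, so angular momentum is conserved.
I₁ = 1.80 + 2(3.00)(0.920)² = 6.878 kg·m²; I₂ = 1.80 + 2(3.00)(0.547)² = 3.595 kg·m².
ω₂ = I₁ω₁ / I₂ = (6.878)(4.41 rad/s) / (3.595) = 8.437 rad/s.

ω₂ ≈ 8.44 rad/s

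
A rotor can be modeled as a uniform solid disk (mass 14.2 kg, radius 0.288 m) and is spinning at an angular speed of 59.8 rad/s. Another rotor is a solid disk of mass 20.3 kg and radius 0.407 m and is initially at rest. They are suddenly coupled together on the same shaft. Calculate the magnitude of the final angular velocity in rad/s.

No external torque acts about the common axis, so total angular momentum is conserved.
Moments of inertia: I_A = ½(14.2)(0.288)² = 0.5889 kg·m²; I_B = ½(20.3)(0.407)² = 1.681 kg·m².
Taking A's sense as positive: L = (0.5889)(59.8) = 35.22 kg·m²·rad/s.
Combined I = 0.5889 + 1.681 = 2.270 kg·m².
ω_f = L / I = 35.22 / 2.270 = 15.51 rad/s.

|ω_f| ≈ 15.5 rad/s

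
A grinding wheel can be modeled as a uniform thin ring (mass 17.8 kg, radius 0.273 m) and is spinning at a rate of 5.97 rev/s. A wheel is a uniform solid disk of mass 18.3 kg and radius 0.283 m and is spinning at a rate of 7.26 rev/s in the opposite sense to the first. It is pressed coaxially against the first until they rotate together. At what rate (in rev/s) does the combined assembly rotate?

No external torque acts about the common axis, so total angular momentum is conserved.
Moments of inertia: I_A = (17.8)(0.273)² = 1.327 kg·m²; I_B = ½(18.3)(0.283)² = 0.7328 kg·m².
Taking A's sense as positive: L = (1.327)(5.97) − (0.7328)(7.26) = 2.600 kg·m²·rev/s.
Combined I = 1.327 + 0.7328 = 2.059 kg·m².
ω_f = L / I = 2.600 / 2.059 = 1.262 rev/s.

|ω_f| ≈ 1.26 rev/s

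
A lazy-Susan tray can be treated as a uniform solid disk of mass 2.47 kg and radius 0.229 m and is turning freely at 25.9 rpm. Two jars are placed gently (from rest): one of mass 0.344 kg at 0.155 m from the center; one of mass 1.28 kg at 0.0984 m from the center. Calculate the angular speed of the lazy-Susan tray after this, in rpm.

ω_f ≈ 19.6 rpm

The added mass arrives with no angular momentum about the center, and any external torque about the center is negligible, so the system's angular momentum is conserved.
I_p = ½(2.47)(0.229)² = 0.06476 kg·m².
Added inertia Σmr² = (0.344)(0.155)² + (1.28)(0.0984)² = 0.02066 kg·m²; I_f = 0.06476 + 0.02066 = 0.08542 kg·m².
ω_f = I_p ω_i / I_f = (0.06476)(25.9) / 0.08542 = 19.64 rpm.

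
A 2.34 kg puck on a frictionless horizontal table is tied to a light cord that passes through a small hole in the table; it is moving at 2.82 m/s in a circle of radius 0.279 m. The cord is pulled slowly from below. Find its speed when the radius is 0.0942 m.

The only horizontal force on the mass is along the cord (radial), so it exerts no torque about the hole and angular momentum m v r is conserved.
v₂ = v₁ r₁ / r₂ = (2.82)(0.279) / (0.0942) = 8.352 m/s.

v₂ ≈ 8.35 m/s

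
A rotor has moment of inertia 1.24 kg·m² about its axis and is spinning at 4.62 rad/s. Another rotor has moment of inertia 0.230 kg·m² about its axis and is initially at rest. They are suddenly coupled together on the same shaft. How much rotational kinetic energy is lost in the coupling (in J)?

ΔKE lost ≈ 2.07 J

The coupling torques are internal; angular momentum about the shared axis is conserved.
Taking A's sense as positive: L = (1.240)(4.62) = 5.729 kg·m²·rad/s.
Combined I = 1.240 + 0.2300 = 1.470 kg·m².
ω_f = L / I = 5.729 / 1.470 = 3.897 rad/s.
KE_i = ½ΣIω² = 13.23 J; KE_f = ½(1.470)(3.897)² = 11.16 J.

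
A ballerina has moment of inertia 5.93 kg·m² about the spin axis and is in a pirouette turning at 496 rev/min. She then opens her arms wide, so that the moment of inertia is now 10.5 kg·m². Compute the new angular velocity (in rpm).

ω₂ ≈ 280 rpm

No external torque acts about the spin axis, so angular momentum is conserved.
ω₂ = I₁ω₁ / I₂ = (5.930)(496 rpm) / (10.50) = 280.1 rpm.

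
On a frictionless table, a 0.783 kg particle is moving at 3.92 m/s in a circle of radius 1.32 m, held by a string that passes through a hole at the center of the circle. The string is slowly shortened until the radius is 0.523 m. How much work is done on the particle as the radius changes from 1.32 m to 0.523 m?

Central (radial) force ⇒ zero torque about the center ⇒ m v r is constant.
v₂ = v₁ r₁ / r₂ = (3.92)(1.32) / (0.523) = 9.894 m/s.
W = ΔKE = ½m(v₂² − v₁²) = 32.31 J.

W ≈ 32.3 J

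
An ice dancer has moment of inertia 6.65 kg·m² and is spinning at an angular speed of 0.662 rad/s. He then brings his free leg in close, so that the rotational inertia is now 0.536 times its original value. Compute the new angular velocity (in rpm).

No external torque acts about the spin axis, so angular momentum is conserved.
I₂ = 0.536 × 6.65 = 3.564 kg·m².
ω₂ = I₁ω₁ / I₂ = (6.650)(0.662 rad/s) / (3.564) = 1.235 rad/s = 11.79 rpm.

ω₂ ≈ 11.8 rpm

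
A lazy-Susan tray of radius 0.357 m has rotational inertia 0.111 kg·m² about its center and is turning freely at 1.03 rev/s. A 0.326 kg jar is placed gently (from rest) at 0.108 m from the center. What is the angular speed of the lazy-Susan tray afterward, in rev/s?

No external torque acts about the center; L_before = L_after.
Added inertia Σmr² = (0.326)(0.108)² = 0.003802 kg·m²; I_f = 0.1110 + 0.003802 = 0.1148 kg·m².
ω_f = I_p ω_i / I_f = (0.1110)(1.03) / 0.1148 = 0.9959 rev/s.

ω_f ≈ 0.996 rev/s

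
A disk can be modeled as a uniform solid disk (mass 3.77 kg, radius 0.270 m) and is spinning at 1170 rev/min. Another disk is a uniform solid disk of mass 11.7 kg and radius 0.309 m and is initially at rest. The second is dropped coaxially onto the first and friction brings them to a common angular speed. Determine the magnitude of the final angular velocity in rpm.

|ω_f| ≈ 231 rpm

No external torque acts about the common axis, so total angular momentum is conserved.
Moments of inertia: I_A = ½(3.77)(0.270)² = 0.1374 kg·m²; I_B = ½(11.7)(0.309)² = 0.5586 kg·m².
Taking A's sense as positive: L = (0.1374)(1170) = 160.8 kg·m²·rpm.
Combined I = 0.1374 + 0.5586 = 0.6960 kg·m².
ω_f = L / I = 160.8 / 0.6960 = 231.0 rpm.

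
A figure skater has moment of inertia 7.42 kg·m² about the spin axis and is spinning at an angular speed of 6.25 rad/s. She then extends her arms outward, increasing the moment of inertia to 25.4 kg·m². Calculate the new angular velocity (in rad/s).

ω₂ ≈ 1.83 rad/s

No external torque acts about the spin axis, so angular momentum is conserved.
ω₂ = I₁ω₁ / I₂ = (7.420)(6.25 rad/s) / (25.40) = 1.826 rad/s.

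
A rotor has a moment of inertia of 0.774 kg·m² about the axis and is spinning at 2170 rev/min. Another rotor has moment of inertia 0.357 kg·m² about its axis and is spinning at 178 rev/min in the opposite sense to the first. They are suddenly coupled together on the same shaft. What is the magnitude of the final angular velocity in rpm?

|ω_f| ≈ 1430 rpm

No external torque acts about the common axis, so total angular momentum is conserved.
Taking A's sense as positive: L = (0.7740)(2170) − (0.3570)(178) = 1616 kg·m²·rpm.
Combined I = 0.7740 + 0.3570 = 1.131 kg·m².
ω_f = L / I = 1616 / 1.131 = 1429 rpm.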